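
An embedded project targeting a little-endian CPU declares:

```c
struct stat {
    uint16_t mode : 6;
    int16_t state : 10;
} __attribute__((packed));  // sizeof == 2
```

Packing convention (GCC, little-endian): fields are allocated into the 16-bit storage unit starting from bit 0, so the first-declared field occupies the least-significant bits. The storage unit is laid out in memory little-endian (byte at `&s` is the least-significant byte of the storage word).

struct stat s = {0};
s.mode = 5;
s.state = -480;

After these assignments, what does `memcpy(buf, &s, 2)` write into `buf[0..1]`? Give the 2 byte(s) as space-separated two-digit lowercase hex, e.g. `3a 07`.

05 88

mode (6b) val=5 bits=0x5 at bit 0: 0x0005
state (10b) val=-480 bits=0x220 at bit 6: 0x8805
word = 0x8805 → little-endian bytes:
  [0]=0x05  [1]=0x88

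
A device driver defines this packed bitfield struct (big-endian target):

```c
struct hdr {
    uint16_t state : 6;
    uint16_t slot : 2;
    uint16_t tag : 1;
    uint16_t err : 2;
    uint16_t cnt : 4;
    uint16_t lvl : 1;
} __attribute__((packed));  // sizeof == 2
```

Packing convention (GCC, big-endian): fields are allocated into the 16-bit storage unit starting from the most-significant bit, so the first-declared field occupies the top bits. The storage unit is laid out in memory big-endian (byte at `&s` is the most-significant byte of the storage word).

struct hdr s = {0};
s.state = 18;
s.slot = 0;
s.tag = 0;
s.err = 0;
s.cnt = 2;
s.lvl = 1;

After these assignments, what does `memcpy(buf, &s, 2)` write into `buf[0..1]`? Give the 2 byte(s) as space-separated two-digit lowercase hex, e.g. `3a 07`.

48 05

state:6 = 18 → 0x12 << 10 → word 0x4800
slot:2 = 0 → 0x0 << 8 → word 0x4800
tag:1 = 0 → 0x0 << 7 → word 0x4800
err:2 = 0 → 0x0 << 5 → word 0x4800
cnt:4 = 2 → 0x2 << 1 → word 0x4804
lvl:1 = 1 → 0x1 << 0 → word 0x4805
word = 0x4805 → big-endian bytes:
  [0]=0x48  [1]=0x05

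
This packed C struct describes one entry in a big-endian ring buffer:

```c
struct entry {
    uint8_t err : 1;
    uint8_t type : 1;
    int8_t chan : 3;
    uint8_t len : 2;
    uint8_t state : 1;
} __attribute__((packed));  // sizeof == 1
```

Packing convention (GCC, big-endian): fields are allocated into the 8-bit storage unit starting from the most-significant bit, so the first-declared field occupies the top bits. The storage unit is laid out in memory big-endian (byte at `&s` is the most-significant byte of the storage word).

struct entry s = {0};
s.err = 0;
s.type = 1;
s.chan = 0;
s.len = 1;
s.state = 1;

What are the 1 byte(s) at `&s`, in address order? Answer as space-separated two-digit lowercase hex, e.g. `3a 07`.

43

err (1b) val=0 bits=0x0 at bit 7: 0x00
type (1b) val=1 bits=0x1 at bit 6: 0x40
chan (3b) val=0 bits=0x0 at bit 3: 0x40
len (2b) val=1 bits=0x1 at bit 1: 0x42
state (1b) val=1 bits=0x1 at bit 0: 0x43
word = 0x43 → big-endian bytes:
  [0]=0x43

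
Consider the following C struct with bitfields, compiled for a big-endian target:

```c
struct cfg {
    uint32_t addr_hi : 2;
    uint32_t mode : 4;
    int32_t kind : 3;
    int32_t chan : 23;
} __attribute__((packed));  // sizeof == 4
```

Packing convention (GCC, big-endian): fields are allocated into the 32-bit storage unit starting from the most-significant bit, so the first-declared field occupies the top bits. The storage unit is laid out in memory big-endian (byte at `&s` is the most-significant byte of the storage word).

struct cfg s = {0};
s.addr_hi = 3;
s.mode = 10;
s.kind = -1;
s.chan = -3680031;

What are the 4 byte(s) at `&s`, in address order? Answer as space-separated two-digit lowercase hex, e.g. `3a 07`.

eb c7 d8 e1

[30+:2] addr_hi=3 & 0x3 = 0x3; word=0xc0000000
[26+:4] mode=10 & 0xf = 0xa; word=0xe8000000
[23+:3] kind=-1 & 0x7 = 0x7; word=0xeb800000
[0+:23] chan=-3680031 & 0x7fffff = 0x47d8e1; word=0xebc7d8e1
word = 0xebc7d8e1 → big-endian bytes:
  [0]=0xeb  [1]=0xc7  [2]=0xd8  [3]=0xe1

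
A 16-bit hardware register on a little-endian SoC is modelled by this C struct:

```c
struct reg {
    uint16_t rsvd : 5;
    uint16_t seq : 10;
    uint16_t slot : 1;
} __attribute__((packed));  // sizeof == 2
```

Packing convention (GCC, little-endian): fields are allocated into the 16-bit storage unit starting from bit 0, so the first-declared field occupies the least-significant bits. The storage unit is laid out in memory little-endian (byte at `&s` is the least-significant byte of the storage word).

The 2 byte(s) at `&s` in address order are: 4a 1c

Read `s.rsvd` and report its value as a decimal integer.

[0]=0x4a [1]=0x1c (little-endian) → word 0x1c4a
rsvd [0+:5] = (word>>0) & 0x1f = 10  ←
seq [5+:10] = (word>>5) & 0x3ff = 226
slot [15+:1] = (word>>15) & 0x1 = 0

10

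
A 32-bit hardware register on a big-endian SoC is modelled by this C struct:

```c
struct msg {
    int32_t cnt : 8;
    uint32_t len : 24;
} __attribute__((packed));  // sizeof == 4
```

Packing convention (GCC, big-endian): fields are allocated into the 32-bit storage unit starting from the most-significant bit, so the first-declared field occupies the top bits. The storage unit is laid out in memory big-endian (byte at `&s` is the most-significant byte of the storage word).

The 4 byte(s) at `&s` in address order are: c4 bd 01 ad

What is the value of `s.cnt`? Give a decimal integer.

-60

[0]=0xc4 [1]=0xbd [2]=0x01 [3]=0xad (big-endian) → word 0xc4bd01ad
cnt:8 @ bit 24 → (0xc4bd01ad>>24)&0xff = 0xc4  ←
len:24 @ bit 0 → (0xc4bd01ad>>0)&0xffffff = 0xbd01ad
cnt signed 8b, MSB=1: 196 - 256 = -60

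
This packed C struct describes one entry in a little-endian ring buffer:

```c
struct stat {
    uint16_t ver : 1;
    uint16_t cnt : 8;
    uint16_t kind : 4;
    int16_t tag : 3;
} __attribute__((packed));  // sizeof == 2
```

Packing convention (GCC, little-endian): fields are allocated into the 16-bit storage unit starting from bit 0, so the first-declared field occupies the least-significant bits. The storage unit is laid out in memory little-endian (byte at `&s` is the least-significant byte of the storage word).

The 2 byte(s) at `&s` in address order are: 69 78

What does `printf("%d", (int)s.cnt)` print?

[0]=0x69 [1]=0x78 (little-endian) → word 0x7869
ver:1 @ bit 0 → (0x7869>>0)&0x1 = 0x1
cnt:8 @ bit 1 → (0x7869>>1)&0xff = 0x34  ←
kind:4 @ bit 9 → (0x7869>>9)&0xf = 0xc
tag:3 @ bit 13 → (0x7869>>13)&0x7 = 0x3

52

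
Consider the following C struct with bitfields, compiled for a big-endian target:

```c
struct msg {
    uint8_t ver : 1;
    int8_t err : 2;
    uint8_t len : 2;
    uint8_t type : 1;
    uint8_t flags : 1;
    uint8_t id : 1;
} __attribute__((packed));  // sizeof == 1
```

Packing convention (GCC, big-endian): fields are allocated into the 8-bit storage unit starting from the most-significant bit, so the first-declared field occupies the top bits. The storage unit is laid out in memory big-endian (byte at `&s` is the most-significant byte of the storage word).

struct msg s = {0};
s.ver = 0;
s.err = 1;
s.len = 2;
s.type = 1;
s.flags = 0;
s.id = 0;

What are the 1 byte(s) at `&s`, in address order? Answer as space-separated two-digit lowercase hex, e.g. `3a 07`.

34

ver:1 = 0 → 0x0 << 7 → word 0x00
err:2 = 1 → 0x1 << 5 → word 0x20
len:2 = 2 → 0x2 << 3 → word 0x30
type:1 = 1 → 0x1 << 2 → word 0x34
flags:1 = 0 → 0x0 << 1 → word 0x34
id:1 = 0 → 0x0 << 0 → word 0x34
word = 0x34 → big-endian bytes:
  [0]=0x34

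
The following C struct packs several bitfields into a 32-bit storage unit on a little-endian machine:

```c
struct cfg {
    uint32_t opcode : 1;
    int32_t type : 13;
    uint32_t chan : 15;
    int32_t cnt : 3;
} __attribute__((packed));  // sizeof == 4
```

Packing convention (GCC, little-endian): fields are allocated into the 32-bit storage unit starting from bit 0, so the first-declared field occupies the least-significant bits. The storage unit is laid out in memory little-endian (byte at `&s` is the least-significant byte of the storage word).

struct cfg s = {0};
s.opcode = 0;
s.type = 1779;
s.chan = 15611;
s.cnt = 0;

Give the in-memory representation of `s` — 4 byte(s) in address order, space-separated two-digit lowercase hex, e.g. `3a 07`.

e6 cd 3e 0f

opcode (1b) val=0 bits=0x0 at bit 0: 0x00000000
type (13b) val=1779 bits=0x6f3 at bit 1: 0x00000de6
chan (15b) val=15611 bits=0x3cfb at bit 14: 0x0f3ecde6
cnt (3b) val=0 bits=0x0 at bit 29: 0x0f3ecde6
word = 0x0f3ecde6 → little-endian bytes:
  [0]=0xe6  [1]=0xcd  [2]=0x3e  [3]=0x0f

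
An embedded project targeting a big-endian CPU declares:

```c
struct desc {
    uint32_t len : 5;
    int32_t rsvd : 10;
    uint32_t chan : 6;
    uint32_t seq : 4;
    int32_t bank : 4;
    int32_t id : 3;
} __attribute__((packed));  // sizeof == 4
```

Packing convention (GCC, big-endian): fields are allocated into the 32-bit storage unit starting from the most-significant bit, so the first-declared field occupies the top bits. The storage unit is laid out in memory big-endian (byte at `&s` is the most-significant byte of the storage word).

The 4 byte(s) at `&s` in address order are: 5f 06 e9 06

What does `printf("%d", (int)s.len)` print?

[0]=0x5f [1]=0x06 [2]=0xe9 [3]=0x06 (big-endian) → word 0x5f06e906
len:5 @ bit 27 → (0x5f06e906>>27)&0x1f = 0xb  ←
rsvd:10 @ bit 17 → (0x5f06e906>>17)&0x3ff = 0x383
chan:6 @ bit 11 → (0x5f06e906>>11)&0x3f = 0x1d
seq:4 @ bit 7 → (0x5f06e906>>7)&0xf = 0x2
bank:4 @ bit 3 → (0x5f06e906>>3)&0xf = 0x0
id:3 @ bit 0 → (0x5f06e906>>0)&0x7 = 0x6

11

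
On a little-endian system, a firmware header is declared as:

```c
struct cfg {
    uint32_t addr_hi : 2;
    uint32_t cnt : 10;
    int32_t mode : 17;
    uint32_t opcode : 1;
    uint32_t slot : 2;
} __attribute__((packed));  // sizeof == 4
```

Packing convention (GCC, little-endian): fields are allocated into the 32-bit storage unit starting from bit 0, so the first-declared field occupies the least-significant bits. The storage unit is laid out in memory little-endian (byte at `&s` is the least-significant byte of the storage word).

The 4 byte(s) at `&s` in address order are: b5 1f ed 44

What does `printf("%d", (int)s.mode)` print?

20177

[0]=0xb5 [1]=0x1f [2]=0xed [3]=0x44 (little-endian) → word 0x44ed1fb5
addr_hi:2 @ bit 0 → (0x44ed1fb5>>0)&0x3 = 0x1
cnt:10 @ bit 2 → (0x44ed1fb5>>2)&0x3ff = 0x3ed
mode:17 @ bit 12 → (0x44ed1fb5>>12)&0x1ffff = 0x4ed1  ←
opcode:1 @ bit 29 → (0x44ed1fb5>>29)&0x1 = 0x0
slot:2 @ bit 30 → (0x44ed1fb5>>30)&0x3 = 0x1
mode signed 17b, MSB=0: value = 20177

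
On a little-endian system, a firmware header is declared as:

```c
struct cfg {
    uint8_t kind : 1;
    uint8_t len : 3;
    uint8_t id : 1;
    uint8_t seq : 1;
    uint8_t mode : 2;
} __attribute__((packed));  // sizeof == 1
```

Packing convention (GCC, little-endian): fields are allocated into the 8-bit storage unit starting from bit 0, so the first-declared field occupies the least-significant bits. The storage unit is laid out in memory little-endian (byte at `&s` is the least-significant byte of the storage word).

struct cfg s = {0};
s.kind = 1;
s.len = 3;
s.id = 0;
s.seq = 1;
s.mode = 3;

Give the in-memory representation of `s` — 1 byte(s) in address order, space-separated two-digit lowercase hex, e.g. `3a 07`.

kind:1 = 1 → 0x1 << 0 → word 0x01
len:3 = 3 → 0x3 << 1 → word 0x07
id:1 = 0 → 0x0 << 4 → word 0x07
seq:1 = 1 → 0x1 << 5 → word 0x27
mode:2 = 3 → 0x3 << 6 → word 0xe7
word = 0xe7 → little-endian bytes:
  [0]=0xe7

e7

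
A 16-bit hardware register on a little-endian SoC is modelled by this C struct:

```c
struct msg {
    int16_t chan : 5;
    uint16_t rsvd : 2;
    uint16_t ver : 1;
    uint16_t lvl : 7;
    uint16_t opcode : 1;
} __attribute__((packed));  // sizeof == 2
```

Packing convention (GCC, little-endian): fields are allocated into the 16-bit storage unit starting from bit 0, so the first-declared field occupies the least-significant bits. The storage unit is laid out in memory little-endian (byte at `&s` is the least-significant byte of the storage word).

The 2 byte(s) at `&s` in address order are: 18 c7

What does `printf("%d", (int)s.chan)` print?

[0]=0x18 [1]=0xc7 (little-endian) → word 0xc718
chan:5 @ bit 0 → (0xc718>>0)&0x1f = 0x18  ←
rsvd:2 @ bit 5 → (0xc718>>5)&0x3 = 0x0
ver:1 @ bit 7 → (0xc718>>7)&0x1 = 0x0
lvl:7 @ bit 8 → (0xc718>>8)&0x7f = 0x47
opcode:1 @ bit 15 → (0xc718>>15)&0x1 = 0x1
chan signed 5b, MSB=1: 24 - 32 = -8

-8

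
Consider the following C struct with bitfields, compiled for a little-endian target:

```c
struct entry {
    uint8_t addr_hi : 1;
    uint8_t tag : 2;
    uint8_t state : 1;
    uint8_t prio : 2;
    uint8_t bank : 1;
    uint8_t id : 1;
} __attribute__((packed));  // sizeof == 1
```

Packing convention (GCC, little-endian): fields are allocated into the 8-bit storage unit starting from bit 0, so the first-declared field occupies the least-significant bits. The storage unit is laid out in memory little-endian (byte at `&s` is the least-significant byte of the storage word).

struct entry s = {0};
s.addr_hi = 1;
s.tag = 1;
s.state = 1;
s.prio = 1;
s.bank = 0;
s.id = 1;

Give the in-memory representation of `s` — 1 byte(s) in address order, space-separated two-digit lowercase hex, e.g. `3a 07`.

addr_hi (1b) val=1 bits=0x1 at bit 0: 0x01
tag (2b) val=1 bits=0x1 at bit 1: 0x03
state (1b) val=1 bits=0x1 at bit 3: 0x0b
prio (2b) val=1 bits=0x1 at bit 4: 0x1b
bank (1b) val=0 bits=0x0 at bit 6: 0x1b
id (1b) val=1 bits=0x1 at bit 7: 0x9b
word = 0x9b → little-endian bytes:
  [0]=0x9b

9b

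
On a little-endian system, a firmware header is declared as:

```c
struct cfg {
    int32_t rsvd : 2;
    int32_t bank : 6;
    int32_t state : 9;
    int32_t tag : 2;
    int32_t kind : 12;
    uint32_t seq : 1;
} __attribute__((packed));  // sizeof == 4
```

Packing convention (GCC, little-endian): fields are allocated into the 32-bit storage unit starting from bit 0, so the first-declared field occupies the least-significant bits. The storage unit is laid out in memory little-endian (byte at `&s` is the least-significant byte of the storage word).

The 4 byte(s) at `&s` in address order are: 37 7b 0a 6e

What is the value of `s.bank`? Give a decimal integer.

[0]=0x37 [1]=0x7b [2]=0x0a [3]=0x6e (little-endian) → word 0x6e0a7b37
rsvd [0+:2] = (word>>0) & 0x3 = 3
bank [2+:6] = (word>>2) & 0x3f = 13  ←
state [8+:9] = (word>>8) & 0x1ff = 123
tag [17+:2] = (word>>17) & 0x3 = 1
kind [19+:12] = (word>>19) & 0xfff = 3521
seq [31+:1] = (word>>31) & 0x1 = 0
bank signed 6b, MSB=0: value = 13

13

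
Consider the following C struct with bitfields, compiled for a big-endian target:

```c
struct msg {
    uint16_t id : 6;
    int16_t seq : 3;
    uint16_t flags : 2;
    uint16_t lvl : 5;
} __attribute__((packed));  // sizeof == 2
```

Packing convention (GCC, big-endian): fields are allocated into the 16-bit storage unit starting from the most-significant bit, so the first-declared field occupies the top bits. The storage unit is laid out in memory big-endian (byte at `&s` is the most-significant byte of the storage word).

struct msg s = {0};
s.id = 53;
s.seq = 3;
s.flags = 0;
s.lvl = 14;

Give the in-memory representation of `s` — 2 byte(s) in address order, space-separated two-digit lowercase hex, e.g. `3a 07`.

id (6b) val=53 bits=0x35 at bit 10: 0xd400
seq (3b) val=3 bits=0x3 at bit 7: 0xd580
flags (2b) val=0 bits=0x0 at bit 5: 0xd580
lvl (5b) val=14 bits=0xe at bit 0: 0xd58e
word = 0xd58e → big-endian bytes:
  [0]=0xd5  [1]=0x8e

d5 8e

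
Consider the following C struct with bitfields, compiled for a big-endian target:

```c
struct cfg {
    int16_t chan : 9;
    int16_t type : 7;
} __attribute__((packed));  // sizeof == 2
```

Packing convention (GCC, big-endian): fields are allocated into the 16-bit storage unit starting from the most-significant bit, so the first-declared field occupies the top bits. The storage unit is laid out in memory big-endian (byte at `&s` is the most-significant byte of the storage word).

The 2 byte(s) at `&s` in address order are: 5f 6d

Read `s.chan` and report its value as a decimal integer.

190

[0]=0x5f [1]=0x6d (big-endian) → word 0x5f6d
chan:9 @ bit 7 → (0x5f6d>>7)&0x1ff = 0xbe  ←
type:7 @ bit 0 → (0x5f6d>>0)&0x7f = 0x6d
chan signed 9b, MSB=0: value = 190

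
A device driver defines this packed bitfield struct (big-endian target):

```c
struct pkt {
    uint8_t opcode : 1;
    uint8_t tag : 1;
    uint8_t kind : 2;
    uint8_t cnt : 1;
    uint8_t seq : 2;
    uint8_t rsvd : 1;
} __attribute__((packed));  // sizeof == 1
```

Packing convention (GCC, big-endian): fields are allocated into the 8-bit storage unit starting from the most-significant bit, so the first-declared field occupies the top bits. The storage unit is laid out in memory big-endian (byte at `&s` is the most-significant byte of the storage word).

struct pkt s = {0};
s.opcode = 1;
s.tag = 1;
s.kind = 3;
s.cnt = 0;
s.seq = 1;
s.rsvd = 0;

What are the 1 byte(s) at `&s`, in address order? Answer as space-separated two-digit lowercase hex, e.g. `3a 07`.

[7+:1] opcode=1 & 0x1 = 0x1; word=0x80
[6+:1] tag=1 & 0x1 = 0x1; word=0xc0
[4+:2] kind=3 & 0x3 = 0x3; word=0xf0
[3+:1] cnt=0 & 0x1 = 0x0; word=0xf0
[1+:2] seq=1 & 0x3 = 0x1; word=0xf2
[0+:1] rsvd=0 & 0x1 = 0x0; word=0xf2
word = 0xf2 → big-endian bytes:
  [0]=0xf2

f2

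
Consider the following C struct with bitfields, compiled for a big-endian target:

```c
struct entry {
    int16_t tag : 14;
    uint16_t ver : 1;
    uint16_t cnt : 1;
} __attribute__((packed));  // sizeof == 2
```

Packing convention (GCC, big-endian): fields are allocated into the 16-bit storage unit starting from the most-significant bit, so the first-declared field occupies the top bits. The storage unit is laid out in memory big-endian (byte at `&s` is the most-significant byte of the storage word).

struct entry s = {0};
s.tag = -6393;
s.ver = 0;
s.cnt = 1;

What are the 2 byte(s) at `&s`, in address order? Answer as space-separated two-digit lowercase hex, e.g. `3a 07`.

[2+:14] tag=-6393 & 0x3fff = 0x2707; word=0x9c1c
[1+:1] ver=0 & 0x1 = 0x0; word=0x9c1c
[0+:1] cnt=1 & 0x1 = 0x1; word=0x9c1d
word = 0x9c1d → big-endian bytes:
  [0]=0x9c  [1]=0x1d

9c 1d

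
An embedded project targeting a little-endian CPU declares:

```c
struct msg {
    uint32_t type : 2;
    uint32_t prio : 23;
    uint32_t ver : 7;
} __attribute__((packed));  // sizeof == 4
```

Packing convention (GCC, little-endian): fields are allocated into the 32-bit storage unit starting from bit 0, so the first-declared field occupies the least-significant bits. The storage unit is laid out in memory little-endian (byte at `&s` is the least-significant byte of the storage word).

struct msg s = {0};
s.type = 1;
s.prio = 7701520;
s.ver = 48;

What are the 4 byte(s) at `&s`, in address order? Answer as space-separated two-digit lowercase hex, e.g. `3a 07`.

41 10 d6 61

type (2b) val=1 bits=0x1 at bit 0: 0x00000001
prio (23b) val=7701520 bits=0x758410 at bit 2: 0x01d61041
ver (7b) val=48 bits=0x30 at bit 25: 0x61d61041
word = 0x61d61041 → little-endian bytes:
  [0]=0x41  [1]=0x10  [2]=0xd6  [3]=0x61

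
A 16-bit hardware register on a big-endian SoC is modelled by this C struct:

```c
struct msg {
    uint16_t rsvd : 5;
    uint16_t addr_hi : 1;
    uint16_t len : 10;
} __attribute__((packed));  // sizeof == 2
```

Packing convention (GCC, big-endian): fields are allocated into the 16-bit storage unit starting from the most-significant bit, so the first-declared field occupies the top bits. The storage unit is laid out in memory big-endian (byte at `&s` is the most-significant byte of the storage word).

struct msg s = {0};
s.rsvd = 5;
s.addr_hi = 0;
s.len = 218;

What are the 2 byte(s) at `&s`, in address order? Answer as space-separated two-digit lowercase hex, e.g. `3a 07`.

rsvd (5b) val=5 bits=0x5 at bit 11: 0x2800
addr_hi (1b) val=0 bits=0x0 at bit 10: 0x2800
len (10b) val=218 bits=0xda at bit 0: 0x28da
word = 0x28da → big-endian bytes:
  [0]=0x28  [1]=0xda

28 da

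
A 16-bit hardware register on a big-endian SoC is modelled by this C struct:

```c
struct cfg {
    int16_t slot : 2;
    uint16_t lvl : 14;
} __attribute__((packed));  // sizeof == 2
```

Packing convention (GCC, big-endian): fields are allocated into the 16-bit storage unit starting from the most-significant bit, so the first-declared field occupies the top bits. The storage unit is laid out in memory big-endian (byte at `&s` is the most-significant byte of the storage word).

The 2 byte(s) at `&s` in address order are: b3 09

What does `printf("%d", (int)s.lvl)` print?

[0]=0xb3 [1]=0x09 (big-endian) → word 0xb309
slot:2 @ bit 14 → (0xb309>>14)&0x3 = 0x2
lvl:14 @ bit 0 → (0xb309>>0)&0x3fff = 0x3309  ←

13065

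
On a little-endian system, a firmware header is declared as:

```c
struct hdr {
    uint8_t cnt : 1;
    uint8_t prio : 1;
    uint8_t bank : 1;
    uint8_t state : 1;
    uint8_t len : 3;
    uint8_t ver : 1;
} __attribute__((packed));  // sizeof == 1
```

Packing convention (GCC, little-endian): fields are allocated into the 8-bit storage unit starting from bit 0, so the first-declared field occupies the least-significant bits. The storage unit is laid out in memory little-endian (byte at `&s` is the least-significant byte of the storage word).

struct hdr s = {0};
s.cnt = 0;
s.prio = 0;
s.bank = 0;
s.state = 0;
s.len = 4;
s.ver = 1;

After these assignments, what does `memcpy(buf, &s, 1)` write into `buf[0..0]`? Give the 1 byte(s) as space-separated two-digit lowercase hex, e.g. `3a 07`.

cnt:1 = 0 → 0x0 << 0 → word 0x00
prio:1 = 0 → 0x0 << 1 → word 0x00
bank:1 = 0 → 0x0 << 2 → word 0x00
state:1 = 0 → 0x0 << 3 → word 0x00
len:3 = 4 → 0x4 << 4 → word 0x40
ver:1 = 1 → 0x1 << 7 → word 0xc0
word = 0xc0 → little-endian bytes:
  [0]=0xc0

c0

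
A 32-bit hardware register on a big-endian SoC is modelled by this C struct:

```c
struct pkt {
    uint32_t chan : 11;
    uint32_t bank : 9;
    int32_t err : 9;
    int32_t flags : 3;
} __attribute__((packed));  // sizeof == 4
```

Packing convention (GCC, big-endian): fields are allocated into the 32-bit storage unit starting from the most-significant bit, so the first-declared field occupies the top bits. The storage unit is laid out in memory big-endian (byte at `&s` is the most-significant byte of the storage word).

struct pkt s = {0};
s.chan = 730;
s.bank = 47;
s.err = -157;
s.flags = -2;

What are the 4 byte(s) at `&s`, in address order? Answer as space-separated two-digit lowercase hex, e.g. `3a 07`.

5b 42 fb 1e

chan (11b) val=730 bits=0x2da at bit 21: 0x5b400000
bank (9b) val=47 bits=0x2f at bit 12: 0x5b42f000
err (9b) val=-157 bits=0x163 at bit 3: 0x5b42fb18
flags (3b) val=-2 bits=0x6 at bit 0: 0x5b42fb1e
word = 0x5b42fb1e → big-endian bytes:
  [0]=0x5b  [1]=0x42  [2]=0xfb  [3]=0x1e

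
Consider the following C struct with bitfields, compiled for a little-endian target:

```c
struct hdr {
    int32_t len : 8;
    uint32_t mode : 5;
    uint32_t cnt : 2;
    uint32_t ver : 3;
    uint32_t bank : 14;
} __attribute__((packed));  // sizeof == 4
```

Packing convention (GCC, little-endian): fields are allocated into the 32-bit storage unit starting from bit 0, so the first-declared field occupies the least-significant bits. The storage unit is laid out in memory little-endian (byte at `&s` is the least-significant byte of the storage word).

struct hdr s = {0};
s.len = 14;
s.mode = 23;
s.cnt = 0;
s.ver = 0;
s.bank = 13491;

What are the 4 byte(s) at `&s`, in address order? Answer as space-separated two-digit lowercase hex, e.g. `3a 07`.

[0+:8] len=14 & 0xff = 0xe; word=0x0000000e
[8+:5] mode=23 & 0x1f = 0x17; word=0x0000170e
[13+:2] cnt=0 & 0x3 = 0x0; word=0x0000170e
[15+:3] ver=0 & 0x7 = 0x0; word=0x0000170e
[18+:14] bank=13491 & 0x3fff = 0x34b3; word=0xd2cc170e
word = 0xd2cc170e → little-endian bytes:
  [0]=0x0e  [1]=0x17  [2]=0xcc  [3]=0xd2

0e 17 cc d2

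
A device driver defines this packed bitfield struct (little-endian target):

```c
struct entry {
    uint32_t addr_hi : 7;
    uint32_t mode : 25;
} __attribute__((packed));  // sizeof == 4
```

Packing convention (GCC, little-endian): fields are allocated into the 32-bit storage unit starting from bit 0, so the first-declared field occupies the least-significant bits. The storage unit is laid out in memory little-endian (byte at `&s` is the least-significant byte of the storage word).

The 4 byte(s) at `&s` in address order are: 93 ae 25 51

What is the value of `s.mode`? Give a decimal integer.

[0]=0x93 [1]=0xae [2]=0x25 [3]=0x51 (little-endian) → word 0x5125ae93
addr_hi:7 @ bit 0 → (0x5125ae93>>0)&0x7f = 0x13
mode:25 @ bit 7 → (0x5125ae93>>7)&0x1ffffff = 0xa24b5d  ←

10636125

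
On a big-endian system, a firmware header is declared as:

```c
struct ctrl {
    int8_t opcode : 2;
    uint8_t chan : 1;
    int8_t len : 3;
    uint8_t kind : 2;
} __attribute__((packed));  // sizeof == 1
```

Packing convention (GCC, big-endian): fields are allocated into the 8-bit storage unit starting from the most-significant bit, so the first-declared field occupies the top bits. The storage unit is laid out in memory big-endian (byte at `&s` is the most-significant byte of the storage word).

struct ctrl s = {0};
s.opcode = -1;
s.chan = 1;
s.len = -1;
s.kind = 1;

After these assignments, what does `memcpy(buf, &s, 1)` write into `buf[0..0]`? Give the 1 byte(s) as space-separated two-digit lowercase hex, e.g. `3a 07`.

fd

opcode (2b) val=-1 bits=0x3 at bit 6: 0xc0
chan (1b) val=1 bits=0x1 at bit 5: 0xe0
len (3b) val=-1 bits=0x7 at bit 2: 0xfc
kind (2b) val=1 bits=0x1 at bit 0: 0xfd
word = 0xfd → big-endian bytes:
  [0]=0xfd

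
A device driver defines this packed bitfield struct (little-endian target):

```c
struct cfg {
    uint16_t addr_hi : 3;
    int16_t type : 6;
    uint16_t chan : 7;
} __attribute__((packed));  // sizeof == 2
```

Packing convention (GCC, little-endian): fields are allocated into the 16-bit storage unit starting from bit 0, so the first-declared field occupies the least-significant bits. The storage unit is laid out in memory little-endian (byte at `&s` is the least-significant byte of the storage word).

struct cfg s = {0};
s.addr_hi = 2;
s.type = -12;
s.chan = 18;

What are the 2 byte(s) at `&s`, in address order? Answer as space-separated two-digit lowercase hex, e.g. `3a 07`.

a2 25

addr_hi:3 = 2 → 0x2 << 0 → word 0x0002
type:6 = -12 → 0x34 << 3 → word 0x01a2
chan:7 = 18 → 0x12 << 9 → word 0x25a2
word = 0x25a2 → little-endian bytes:
  [0]=0xa2  [1]=0x25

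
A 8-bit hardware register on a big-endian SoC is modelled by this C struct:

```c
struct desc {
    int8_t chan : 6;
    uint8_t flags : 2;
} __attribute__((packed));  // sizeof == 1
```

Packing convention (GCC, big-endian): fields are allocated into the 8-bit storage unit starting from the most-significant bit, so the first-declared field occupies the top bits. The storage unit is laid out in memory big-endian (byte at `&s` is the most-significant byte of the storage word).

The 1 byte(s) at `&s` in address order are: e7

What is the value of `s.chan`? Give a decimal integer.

[0]=0xe7 (big-endian) → word 0xe7
chan:6 @ bit 2 → (0xe7>>2)&0x3f = 0x39  ←
flags:2 @ bit 0 → (0xe7>>0)&0x3 = 0x3
chan signed 6b, MSB=1: 57 - 64 = -7

-7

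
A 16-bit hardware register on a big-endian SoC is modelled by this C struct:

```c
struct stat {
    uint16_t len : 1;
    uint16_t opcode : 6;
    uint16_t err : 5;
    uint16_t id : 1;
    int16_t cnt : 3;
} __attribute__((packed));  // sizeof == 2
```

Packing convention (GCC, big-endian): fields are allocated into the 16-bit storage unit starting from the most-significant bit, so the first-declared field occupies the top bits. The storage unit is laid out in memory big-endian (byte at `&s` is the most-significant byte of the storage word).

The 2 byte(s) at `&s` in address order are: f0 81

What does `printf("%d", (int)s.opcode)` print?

[0]=0xf0 [1]=0x81 (big-endian) → word 0xf081
len [15+:1] = (word>>15) & 0x1 = 1
opcode [9+:6] = (word>>9) & 0x3f = 56  ←
err [4+:5] = (word>>4) & 0x1f = 8
id [3+:1] = (word>>3) & 0x1 = 0
cnt [0+:3] = (word>>0) & 0x7 = 1

56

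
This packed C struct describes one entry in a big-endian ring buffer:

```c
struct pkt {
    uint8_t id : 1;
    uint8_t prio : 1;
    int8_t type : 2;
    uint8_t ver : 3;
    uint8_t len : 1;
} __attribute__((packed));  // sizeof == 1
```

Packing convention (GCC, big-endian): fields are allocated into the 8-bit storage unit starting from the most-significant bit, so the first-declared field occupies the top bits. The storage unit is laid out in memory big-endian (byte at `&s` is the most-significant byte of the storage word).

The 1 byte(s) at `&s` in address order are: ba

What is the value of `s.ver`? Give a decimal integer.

5

[0]=0xba (big-endian) → word 0xba
id [7+:1] = (word>>7) & 0x1 = 1
prio [6+:1] = (word>>6) & 0x1 = 0
type [4+:2] = (word>>4) & 0x3 = 3
ver [1+:3] = (word>>1) & 0x7 = 5  ←
len [0+:1] = (word>>0) & 0x1 = 0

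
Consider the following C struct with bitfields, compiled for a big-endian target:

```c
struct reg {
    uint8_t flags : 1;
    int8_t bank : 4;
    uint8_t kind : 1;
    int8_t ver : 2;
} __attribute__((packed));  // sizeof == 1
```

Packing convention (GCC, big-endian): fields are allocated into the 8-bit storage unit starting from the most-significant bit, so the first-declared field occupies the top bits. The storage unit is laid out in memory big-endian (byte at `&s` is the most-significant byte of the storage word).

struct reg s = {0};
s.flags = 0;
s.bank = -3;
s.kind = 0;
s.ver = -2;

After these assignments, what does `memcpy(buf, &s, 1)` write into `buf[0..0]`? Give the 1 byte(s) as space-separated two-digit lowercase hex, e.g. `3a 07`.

6a

flags (1b) val=0 bits=0x0 at bit 7: 0x00
bank (4b) val=-3 bits=0xd at bit 3: 0x68
kind (1b) val=0 bits=0x0 at bit 2: 0x68
ver (2b) val=-2 bits=0x2 at bit 0: 0x6a
word = 0x6a → big-endian bytes:
  [0]=0x6a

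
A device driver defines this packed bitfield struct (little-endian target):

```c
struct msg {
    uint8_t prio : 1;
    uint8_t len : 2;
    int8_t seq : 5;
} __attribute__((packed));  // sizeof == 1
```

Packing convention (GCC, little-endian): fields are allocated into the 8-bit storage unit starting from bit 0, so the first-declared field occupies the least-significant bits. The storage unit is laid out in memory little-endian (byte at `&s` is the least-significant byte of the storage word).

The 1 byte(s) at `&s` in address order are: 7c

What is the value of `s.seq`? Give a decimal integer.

[0]=0x7c (little-endian) → word 0x7c
prio:1 @ bit 0 → (0x7c>>0)&0x1 = 0x0
len:2 @ bit 1 → (0x7c>>1)&0x3 = 0x2
seq:5 @ bit 3 → (0x7c>>3)&0x1f = 0xf  ←
seq signed 5b, MSB=0: value = 15

15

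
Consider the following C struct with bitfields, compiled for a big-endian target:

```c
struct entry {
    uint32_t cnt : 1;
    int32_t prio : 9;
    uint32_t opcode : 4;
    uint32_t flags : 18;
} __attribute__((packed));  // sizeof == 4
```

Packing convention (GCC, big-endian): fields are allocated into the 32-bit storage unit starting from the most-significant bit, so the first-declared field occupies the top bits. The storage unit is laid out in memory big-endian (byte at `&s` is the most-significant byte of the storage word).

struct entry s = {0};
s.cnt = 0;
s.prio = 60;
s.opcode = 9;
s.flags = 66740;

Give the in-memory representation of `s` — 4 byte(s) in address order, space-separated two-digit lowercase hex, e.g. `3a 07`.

[31+:1] cnt=0 & 0x1 = 0x0; word=0x00000000
[22+:9] prio=60 & 0x1ff = 0x3c; word=0x0f000000
[18+:4] opcode=9 & 0xf = 0x9; word=0x0f240000
[0+:18] flags=66740 & 0x3ffff = 0x104b4; word=0x0f2504b4
word = 0x0f2504b4 → big-endian bytes:
  [0]=0x0f  [1]=0x25  [2]=0x04  [3]=0xb4

0f 25 04 b4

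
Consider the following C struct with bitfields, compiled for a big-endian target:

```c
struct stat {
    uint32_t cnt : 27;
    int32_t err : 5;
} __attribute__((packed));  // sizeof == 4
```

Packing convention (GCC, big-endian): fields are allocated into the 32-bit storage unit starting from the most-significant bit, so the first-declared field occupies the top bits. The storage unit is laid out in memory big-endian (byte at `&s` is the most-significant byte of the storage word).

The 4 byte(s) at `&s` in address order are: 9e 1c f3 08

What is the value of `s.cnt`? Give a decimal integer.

82896792

[0]=0x9e [1]=0x1c [2]=0xf3 [3]=0x08 (big-endian) → word 0x9e1cf308
cnt:27 @ bit 5 → (0x9e1cf308>>5)&0x7ffffff = 0x4f0e798  ←
err:5 @ bit 0 → (0x9e1cf308>>0)&0x1f = 0x8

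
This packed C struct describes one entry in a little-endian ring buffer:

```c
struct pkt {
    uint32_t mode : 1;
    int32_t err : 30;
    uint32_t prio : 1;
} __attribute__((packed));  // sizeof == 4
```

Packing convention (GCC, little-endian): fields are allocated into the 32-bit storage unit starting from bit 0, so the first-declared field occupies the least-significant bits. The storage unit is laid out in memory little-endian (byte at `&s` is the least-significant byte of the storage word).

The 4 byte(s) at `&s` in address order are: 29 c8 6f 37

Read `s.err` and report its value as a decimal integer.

465036308

[0]=0x29 [1]=0xc8 [2]=0x6f [3]=0x37 (little-endian) → word 0x376fc829
mode:1 @ bit 0 → (0x376fc829>>0)&0x1 = 0x1
err:30 @ bit 1 → (0x376fc829>>1)&0x3fffffff = 0x1bb7e414  ←
prio:1 @ bit 31 → (0x376fc829>>31)&0x1 = 0x0
err signed 30b, MSB=0: value = 465036308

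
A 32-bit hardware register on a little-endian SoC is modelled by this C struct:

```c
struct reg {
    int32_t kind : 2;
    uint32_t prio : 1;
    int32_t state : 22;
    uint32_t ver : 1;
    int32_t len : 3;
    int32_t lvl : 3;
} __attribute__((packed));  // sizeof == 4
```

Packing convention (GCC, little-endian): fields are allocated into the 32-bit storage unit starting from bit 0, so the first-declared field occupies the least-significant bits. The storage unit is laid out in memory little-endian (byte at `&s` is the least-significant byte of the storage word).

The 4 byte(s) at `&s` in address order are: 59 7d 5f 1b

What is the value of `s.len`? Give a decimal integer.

[0]=0x59 [1]=0x7d [2]=0x5f [3]=0x1b (little-endian) → word 0x1b5f7d59
kind:2 @ bit 0 → (0x1b5f7d59>>0)&0x3 = 0x1
prio:1 @ bit 2 → (0x1b5f7d59>>2)&0x1 = 0x0
state:22 @ bit 3 → (0x1b5f7d59>>3)&0x3fffff = 0x2befab
ver:1 @ bit 25 → (0x1b5f7d59>>25)&0x1 = 0x1
len:3 @ bit 26 → (0x1b5f7d59>>26)&0x7 = 0x6  ←
lvl:3 @ bit 29 → (0x1b5f7d59>>29)&0x7 = 0x0
len signed 3b, MSB=1: 6 - 8 = -2

-2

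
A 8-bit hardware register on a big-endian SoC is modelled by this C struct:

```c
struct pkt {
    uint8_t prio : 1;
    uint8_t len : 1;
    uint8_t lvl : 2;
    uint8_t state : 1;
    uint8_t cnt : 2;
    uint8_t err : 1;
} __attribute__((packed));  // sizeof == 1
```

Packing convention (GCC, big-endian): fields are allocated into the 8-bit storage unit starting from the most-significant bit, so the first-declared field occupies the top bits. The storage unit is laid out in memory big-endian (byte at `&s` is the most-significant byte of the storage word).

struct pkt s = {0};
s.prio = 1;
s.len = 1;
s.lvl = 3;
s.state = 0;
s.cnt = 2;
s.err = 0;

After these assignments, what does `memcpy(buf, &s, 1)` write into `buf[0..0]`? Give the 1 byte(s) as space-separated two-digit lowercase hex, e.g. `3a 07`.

f4

prio:1 = 1 → 0x1 << 7 → word 0x80
len:1 = 1 → 0x1 << 6 → word 0xc0
lvl:2 = 3 → 0x3 << 4 → word 0xf0
state:1 = 0 → 0x0 << 3 → word 0xf0
cnt:2 = 2 → 0x2 << 1 → word 0xf4
err:1 = 0 → 0x0 << 0 → word 0xf4
word = 0xf4 → big-endian bytes:
  [0]=0xf4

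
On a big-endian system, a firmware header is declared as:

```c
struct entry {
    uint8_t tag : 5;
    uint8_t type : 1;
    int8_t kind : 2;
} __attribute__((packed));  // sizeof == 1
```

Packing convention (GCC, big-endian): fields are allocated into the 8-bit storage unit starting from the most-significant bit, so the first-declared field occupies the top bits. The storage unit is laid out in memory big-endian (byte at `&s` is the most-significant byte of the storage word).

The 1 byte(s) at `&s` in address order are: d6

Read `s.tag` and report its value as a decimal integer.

26

[0]=0xd6 (big-endian) → word 0xd6
tag:5 @ bit 3 → (0xd6>>3)&0x1f = 0x1a  ←
type:1 @ bit 2 → (0xd6>>2)&0x1 = 0x1
kind:2 @ bit 0 → (0xd6>>0)&0x3 = 0x2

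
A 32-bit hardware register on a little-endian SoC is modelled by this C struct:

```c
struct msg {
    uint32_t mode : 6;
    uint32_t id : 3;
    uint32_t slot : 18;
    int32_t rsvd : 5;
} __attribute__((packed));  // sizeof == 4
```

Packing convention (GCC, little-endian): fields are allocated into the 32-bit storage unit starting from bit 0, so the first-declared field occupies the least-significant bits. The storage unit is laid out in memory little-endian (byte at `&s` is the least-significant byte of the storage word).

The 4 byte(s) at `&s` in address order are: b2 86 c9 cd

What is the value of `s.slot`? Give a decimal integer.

189635

[0]=0xb2 [1]=0x86 [2]=0xc9 [3]=0xcd (little-endian) → word 0xcdc986b2
mode [0+:6] = (word>>0) & 0x3f = 50
id [6+:3] = (word>>6) & 0x7 = 2
slot [9+:18] = (word>>9) & 0x3ffff = 189635  ←
rsvd [27+:5] = (word>>27) & 0x1f = 25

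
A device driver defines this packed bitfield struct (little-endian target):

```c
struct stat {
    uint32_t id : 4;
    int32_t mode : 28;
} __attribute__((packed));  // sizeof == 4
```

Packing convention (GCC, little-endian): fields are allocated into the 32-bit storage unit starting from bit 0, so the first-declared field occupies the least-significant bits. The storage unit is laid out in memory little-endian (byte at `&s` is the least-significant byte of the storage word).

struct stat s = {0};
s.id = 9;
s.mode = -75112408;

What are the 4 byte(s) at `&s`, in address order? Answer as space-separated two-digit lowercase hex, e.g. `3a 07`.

89 02 5e b8

id:4 = 9 → 0x9 << 0 → word 0x00000009
mode:28 = -75112408 → 0xb85e028 << 4 → word 0xb85e0289
word = 0xb85e0289 → little-endian bytes:
  [0]=0x89  [1]=0x02  [2]=0x5e  [3]=0xb8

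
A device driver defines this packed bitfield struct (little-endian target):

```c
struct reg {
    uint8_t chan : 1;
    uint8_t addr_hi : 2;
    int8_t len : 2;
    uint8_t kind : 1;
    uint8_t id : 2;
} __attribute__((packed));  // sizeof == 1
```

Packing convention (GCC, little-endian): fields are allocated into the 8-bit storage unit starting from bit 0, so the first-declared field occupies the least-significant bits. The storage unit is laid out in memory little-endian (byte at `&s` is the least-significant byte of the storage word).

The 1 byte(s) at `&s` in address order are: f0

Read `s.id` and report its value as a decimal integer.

[0]=0xf0 (little-endian) → word 0xf0
chan:1 @ bit 0 → (0xf0>>0)&0x1 = 0x0
addr_hi:2 @ bit 1 → (0xf0>>1)&0x3 = 0x0
len:2 @ bit 3 → (0xf0>>3)&0x3 = 0x2
kind:1 @ bit 5 → (0xf0>>5)&0x1 = 0x1
id:2 @ bit 6 → (0xf0>>6)&0x3 = 0x3  ←

3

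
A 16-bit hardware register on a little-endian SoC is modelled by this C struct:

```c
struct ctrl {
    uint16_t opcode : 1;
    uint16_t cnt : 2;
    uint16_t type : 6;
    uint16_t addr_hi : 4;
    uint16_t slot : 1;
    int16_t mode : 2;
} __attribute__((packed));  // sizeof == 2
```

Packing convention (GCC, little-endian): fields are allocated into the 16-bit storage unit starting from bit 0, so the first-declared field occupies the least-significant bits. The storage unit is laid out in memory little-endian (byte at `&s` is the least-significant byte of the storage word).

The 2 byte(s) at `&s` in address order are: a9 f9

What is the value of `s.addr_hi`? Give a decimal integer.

12

[0]=0xa9 [1]=0xf9 (little-endian) → word 0xf9a9
opcode [0+:1] = (word>>0) & 0x1 = 1
cnt [1+:2] = (word>>1) & 0x3 = 0
type [3+:6] = (word>>3) & 0x3f = 53
addr_hi [9+:4] = (word>>9) & 0xf = 12  ←
slot [13+:1] = (word>>13) & 0x1 = 1
mode [14+:2] = (word>>14) & 0x3 = 3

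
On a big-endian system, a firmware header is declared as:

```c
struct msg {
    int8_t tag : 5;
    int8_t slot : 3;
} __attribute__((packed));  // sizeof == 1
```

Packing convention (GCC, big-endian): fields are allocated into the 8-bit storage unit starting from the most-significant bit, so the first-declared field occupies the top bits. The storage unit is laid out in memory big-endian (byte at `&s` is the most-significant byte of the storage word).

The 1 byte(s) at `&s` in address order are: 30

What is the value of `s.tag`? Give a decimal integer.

[0]=0x30 (big-endian) → word 0x30
tag [3+:5] = (word>>3) & 0x1f = 6  ←
slot [0+:3] = (word>>0) & 0x7 = 0
tag signed 5b, MSB=0: value = 6

6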